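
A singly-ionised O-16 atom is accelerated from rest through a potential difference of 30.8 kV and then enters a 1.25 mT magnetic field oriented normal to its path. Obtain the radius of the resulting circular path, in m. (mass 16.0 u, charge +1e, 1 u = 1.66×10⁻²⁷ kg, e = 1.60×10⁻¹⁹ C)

r ≈ 80.9 m

The kinetic energy gained is K = qV = (1×1.60×10^-19)(3.08×10^4) = 4.93×10^-15 J.
v = √(2K/m) = 6.09×10^5 m/s.
r = mv/(qB) = (2.66×10^-26)(6.09×10^5) / [(1×1.60×10^-19)(1.25×10^-3)] = 80.9 m.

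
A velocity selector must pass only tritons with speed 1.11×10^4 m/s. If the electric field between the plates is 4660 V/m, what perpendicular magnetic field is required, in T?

qE = qvB ⇒ B = E/v = (4660) / (1.11×10^4) = 0.420 T.

B ≈ 0.420 T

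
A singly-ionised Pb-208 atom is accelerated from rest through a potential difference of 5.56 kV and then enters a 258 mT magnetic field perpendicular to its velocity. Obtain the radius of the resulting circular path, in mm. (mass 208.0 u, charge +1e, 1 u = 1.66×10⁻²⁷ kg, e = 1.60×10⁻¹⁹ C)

r ≈ 600 mm

The kinetic energy gained is K = qV = (1×1.60×10^-19)(5560) = 8.90×10^-16 J.
v = √(2K/m) = 7.18×10^4 m/s.
r = mv/(qB) = (3.45×10^-25)(7.18×10^4) / [(1×1.60×10^-19)(0.258)] = 0.600 m.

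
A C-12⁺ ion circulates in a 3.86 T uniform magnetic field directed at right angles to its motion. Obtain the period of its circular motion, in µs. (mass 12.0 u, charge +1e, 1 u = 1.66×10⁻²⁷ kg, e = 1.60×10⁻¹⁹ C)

The cyclotron period is independent of speed: T = 2πm/(qB).
T = 2π(1.99×10^-26) / [(1×1.60×10^-19)(3.86)] = 2.03×10^-7 s.

T ≈ 0.203 µs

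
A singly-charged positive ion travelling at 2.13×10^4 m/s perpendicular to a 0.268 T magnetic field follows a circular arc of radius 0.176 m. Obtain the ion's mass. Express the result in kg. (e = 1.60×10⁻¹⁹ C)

qvB = mv²/r ⇒ m = qBr/v.
m = (1×1.60×10^-19)(0.268)(0.176) / (2.13×10^4) = 3.54×10^-25 kg.

m ≈ 3.54×10^-25 kg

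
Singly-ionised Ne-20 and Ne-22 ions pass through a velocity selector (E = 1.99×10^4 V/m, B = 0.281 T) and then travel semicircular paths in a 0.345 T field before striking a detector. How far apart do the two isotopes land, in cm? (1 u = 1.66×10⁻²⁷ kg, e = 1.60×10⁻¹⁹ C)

Δd ≈ 0.852 cm

Both emerge at v = E/B₁ = 7.08×10^4 m/s.
r = mv/(qB₂), so r₁ = 0.04259 m and r₂ = 0.04685 m, giving Δr = 4.26×10^-3 m.
After a semicircle each ion lands a diameter 2r from the entry slit, so the separation is 2Δr = 8.52×10^-3 m.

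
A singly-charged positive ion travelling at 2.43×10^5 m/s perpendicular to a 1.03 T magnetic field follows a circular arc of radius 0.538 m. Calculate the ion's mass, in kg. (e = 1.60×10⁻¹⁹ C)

m ≈ 3.65×10^-25 kg

qvB = mv²/r ⇒ m = qBr/v.
m = (1×1.60×10^-19)(1.03)(0.538) / (2.43×10^5) = 3.65×10^-25 kg.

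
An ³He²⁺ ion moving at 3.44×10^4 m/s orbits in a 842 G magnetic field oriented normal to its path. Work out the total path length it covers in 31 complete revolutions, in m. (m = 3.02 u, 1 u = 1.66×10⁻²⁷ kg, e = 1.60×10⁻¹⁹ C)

L ≈ 1.25 m

r = mv/(qB) = 6.40×10^-3 m, so one revolution covers 2πr = 0.0402 m.
In 31 revolutions: L = 31·2πr = 1.25 m.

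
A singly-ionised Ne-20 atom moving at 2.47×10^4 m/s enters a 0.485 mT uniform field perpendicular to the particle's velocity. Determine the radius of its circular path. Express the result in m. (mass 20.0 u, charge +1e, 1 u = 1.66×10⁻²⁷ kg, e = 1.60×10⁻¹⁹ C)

r ≈ 10.6 m

The magnetic force provides the centripetal force: qvB = mv²/r, so r = mv/(qB).
r = (3.32×10^-26 kg)(2.47×10^4 m/s) / [(1×1.60×10^-19 C)(4.85×10^-4 T)] = 10.6 m.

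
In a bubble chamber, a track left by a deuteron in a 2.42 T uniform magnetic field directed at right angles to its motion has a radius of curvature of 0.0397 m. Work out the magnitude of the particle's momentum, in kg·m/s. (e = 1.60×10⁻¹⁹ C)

Since qvB = mv²/r, the momentum p = mv = qBr.
p = (1×1.60×10^-19)(2.42)(0.0397) = 1.54×10^-20 kg·m/s.

p ≈ 1.54×10^-20 kg·m/s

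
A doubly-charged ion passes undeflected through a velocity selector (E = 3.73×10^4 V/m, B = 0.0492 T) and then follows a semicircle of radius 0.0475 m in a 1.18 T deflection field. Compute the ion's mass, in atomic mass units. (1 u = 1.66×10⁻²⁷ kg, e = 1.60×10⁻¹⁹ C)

v = E/B₁ = 7.58×10^5 m/s.
From r = mv/(qB₂), m = qB₂r/v = (2×1.60×10^-19)(1.18)(0.0475) / (7.58×10^5) = 2.37×10^-26 kg.
In atomic mass units: m = 2.37×10^-26 / 1.66×10^-27 = 14.3 u.

m ≈ 14.3 u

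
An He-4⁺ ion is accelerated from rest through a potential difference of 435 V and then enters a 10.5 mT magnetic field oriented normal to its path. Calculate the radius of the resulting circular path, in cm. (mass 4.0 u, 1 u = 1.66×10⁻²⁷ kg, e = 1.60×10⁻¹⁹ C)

The kinetic energy gained is K = qV = (1×1.60×10^-19)(435) = 6.96×10^-17 J.
v = √(2K/m) = 1.45×10^5 m/s.
r = mv/(qB) = (6.64×10^-27)(1.45×10^5) / [(1×1.60×10^-19)(0.0105)] = 0.572 m.

r ≈ 57.2 cm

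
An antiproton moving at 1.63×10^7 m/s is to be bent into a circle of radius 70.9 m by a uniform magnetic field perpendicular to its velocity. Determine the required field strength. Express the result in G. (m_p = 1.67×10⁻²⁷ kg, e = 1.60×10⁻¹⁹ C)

qvB = mv²/r gives B = mv/(qr).
B = (1.67×10^-27)(1.63×10^7) / [(1×1.60×10^-19)(70.9)] = 2.40×10^-3 T.

B ≈ 24.0 G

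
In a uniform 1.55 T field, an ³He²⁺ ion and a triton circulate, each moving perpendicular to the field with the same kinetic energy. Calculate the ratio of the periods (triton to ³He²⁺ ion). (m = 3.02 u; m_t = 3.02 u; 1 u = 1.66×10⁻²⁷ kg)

T = 2πm/(qB) is independent of speed, so T₂/T₁ = (m₂/q₂)/(m₁/q₁).
T_{triton}/T_{³He²⁺ ion} = (5.01×10^-27/1e) / (5.01×10^-27/2e) = 2.00.

ratio ≈ 2.00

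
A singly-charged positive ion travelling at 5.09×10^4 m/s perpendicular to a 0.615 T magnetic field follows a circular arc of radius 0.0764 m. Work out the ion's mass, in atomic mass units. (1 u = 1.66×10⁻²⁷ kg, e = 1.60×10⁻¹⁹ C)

qvB = mv²/r ⇒ m = qBr/v.
m = (1×1.60×10^-19)(0.615)(0.0764) / (5.09×10^4) = 1.48×10^-25 kg = 89.0 u.

m ≈ 89.0 u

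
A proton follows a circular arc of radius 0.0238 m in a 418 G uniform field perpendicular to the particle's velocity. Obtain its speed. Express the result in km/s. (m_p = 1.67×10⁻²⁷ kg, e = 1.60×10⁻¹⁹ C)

v ≈ 95.3 km/s

From qvB = mv²/r, v = qBr/m.
v = (1×1.60×10^-19)(0.0418)(0.0238) / (1.67×10^-27) = 9.53×10^4 m/s.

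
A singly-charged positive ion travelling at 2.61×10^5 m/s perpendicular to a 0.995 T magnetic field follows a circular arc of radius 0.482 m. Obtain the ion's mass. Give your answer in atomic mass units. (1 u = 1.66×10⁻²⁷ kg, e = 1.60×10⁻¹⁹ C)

m ≈ 177 u

qvB = mv²/r ⇒ m = qBr/v.
m = (1×1.60×10^-19)(0.995)(0.482) / (2.61×10^5) = 2.94×10^-25 kg = 177 u.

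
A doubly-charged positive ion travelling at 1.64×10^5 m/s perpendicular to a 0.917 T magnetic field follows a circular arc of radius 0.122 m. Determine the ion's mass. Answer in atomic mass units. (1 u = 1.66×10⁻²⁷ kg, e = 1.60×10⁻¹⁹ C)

m ≈ 132 u

qvB = mv²/r ⇒ m = qBr/v.
m = (2×1.60×10^-19)(0.917)(0.122) / (1.64×10^5) = 2.18×10^-25 kg = 132 u.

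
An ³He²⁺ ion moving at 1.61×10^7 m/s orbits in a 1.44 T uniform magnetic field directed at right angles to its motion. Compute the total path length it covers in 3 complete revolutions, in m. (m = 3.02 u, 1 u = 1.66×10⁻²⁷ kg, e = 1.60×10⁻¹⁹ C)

L ≈ 3.30 m

r = mv/(qB) = 0.175 m, so one revolution covers 2πr = 1.10 m.
In 3 revolutions: L = 3·2πr = 3.30 m.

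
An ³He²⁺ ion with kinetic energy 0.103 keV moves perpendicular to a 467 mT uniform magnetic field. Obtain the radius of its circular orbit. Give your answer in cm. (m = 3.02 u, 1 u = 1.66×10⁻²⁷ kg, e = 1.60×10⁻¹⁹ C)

r ≈ 0.272 cm

Convert the energy: K = 0.103 keV = 1.65×10^-17 J.
v = √(2K/m) = √(2·1.65×10^-17/5.01×10^-27) = 8.11×10^4 m/s.
r = mv/(qB) = (5.01×10^-27)(8.11×10^4) / [(2×1.60×10^-19)(0.467)] = 2.72×10^-3 m.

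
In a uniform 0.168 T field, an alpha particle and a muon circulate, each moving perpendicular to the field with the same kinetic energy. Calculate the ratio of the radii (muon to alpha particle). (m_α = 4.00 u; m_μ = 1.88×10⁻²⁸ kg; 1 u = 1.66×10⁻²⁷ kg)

ratio ≈ 0.337

r = √(2mK)/(qB) ⇒ at equal K, r ∝ √m/q.
r_{muon}/r_{alpha particle} = 0.337.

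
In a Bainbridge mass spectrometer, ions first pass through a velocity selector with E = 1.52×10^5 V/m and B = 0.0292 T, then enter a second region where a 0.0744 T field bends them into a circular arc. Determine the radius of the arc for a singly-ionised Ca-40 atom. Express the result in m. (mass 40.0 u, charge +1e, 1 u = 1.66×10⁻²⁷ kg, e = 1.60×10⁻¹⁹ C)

r ≈ 29.0 m

The selector passes v = E/B = 1.52×10^5/0.0292 = 5.21×10^6 m/s.
In the deflection region, r = mv/(qB₂) = (6.64×10^-26)(5.21×10^6) / [(1×1.60×10^-19)(0.0744)] = 29.0 m.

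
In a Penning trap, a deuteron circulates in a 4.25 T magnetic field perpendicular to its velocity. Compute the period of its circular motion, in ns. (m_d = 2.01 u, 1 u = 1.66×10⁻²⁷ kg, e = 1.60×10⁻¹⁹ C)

The cyclotron period is independent of speed: T = 2πm/(qB).
T = 2π(3.34×10^-27) / [(1×1.60×10^-19)(4.25)] = 3.08×10^-8 s.

T ≈ 30.8 ns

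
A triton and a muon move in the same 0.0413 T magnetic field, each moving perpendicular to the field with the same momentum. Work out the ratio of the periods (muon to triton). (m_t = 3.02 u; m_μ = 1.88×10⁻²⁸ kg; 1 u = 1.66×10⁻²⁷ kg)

T = 2πm/(qB) is independent of speed, so T₂/T₁ = (m₂/q₂)/(m₁/q₁).
T_{muon}/T_{triton} = (1.88×10^-28/1e) / (5.01×10^-27/1e) = 0.0375.

ratio ≈ 0.0375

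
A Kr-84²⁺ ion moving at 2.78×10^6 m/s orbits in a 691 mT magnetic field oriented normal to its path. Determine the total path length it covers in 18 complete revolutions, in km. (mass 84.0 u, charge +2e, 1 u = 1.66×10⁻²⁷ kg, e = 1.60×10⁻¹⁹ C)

L ≈ 0.198 km

r = mv/(qB) = 1.75 m, so one revolution covers 2πr = 11.0 m.
In 18 revolutions: L = 18·2πr = 198 m.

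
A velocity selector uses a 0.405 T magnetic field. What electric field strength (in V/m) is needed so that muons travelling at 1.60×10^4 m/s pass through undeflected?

qE = qvB ⇒ E = vB = (1.60×10^4)(0.405) = 6480 V/m.

E ≈ 6480 V/m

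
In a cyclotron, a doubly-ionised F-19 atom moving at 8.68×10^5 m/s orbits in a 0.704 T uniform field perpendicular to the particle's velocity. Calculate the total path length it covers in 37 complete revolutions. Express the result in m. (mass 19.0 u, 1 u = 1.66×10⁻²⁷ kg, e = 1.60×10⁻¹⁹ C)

L ≈ 28.3 m

r = mv/(qB) = 0.122 m, so one revolution covers 2πr = 0.764 m.
In 37 revolutions: L = 37·2πr = 28.3 m.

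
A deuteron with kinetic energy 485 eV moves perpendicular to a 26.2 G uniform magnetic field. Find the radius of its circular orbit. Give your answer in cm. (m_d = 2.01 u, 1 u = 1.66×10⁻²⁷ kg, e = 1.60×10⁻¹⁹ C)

r ≈ 172 cm

Convert the energy: K = 485 eV = 7.76×10^-17 J.
v = √(2K/m) = √(2·7.76×10^-17/3.34×10^-27) = 2.16×10^5 m/s.
r = mv/(qB) = (3.34×10^-27)(2.16×10^5) / [(1×1.60×10^-19)(2.62×10^-3)] = 1.72 m.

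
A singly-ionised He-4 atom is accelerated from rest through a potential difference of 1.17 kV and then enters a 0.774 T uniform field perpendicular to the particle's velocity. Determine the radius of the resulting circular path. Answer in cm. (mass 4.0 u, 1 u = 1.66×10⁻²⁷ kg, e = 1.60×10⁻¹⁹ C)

r ≈ 1.27 cm

The kinetic energy gained is K = qV = (1×1.60×10^-19)(1170) = 1.87×10^-16 J.
v = √(2K/m) = 2.37×10^5 m/s.
r = mv/(qB) = (6.64×10^-27)(2.37×10^5) / [(1×1.60×10^-19)(0.774)] = 0.0127 m.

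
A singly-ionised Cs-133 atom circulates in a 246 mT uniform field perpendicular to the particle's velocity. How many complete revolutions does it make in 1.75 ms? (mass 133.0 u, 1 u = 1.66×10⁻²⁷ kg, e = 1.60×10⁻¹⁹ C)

T = 2πm/(qB) = 2π(2.2078×10^-25) / [(1×1.60×10^-19)(0.246)] = 3.5244×10^-5 s.
N = t/T = 1.75×10^-3 / 3.5244×10^-5 ≈ 49.65, so 49 complete revolutions.

N = 49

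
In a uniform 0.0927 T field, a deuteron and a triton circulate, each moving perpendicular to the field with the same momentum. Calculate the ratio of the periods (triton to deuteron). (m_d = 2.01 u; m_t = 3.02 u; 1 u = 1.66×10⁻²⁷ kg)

T = 2πm/(qB) is independent of speed, so T₂/T₁ = (m₂/q₂)/(m₁/q₁).
T_{triton}/T_{deuteron} = (5.01×10^-27/1e) / (3.34×10^-27/1e) = 1.50.

ratio ≈ 1.50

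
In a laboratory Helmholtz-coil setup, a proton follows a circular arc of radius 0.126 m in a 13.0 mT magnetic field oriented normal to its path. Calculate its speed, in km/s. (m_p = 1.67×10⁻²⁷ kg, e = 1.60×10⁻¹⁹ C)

From qvB = mv²/r, v = qBr/m.
v = (1×1.60×10^-19)(0.0130)(0.126) / (1.67×10^-27) = 1.57×10^5 m/s.

v ≈ 157 km/s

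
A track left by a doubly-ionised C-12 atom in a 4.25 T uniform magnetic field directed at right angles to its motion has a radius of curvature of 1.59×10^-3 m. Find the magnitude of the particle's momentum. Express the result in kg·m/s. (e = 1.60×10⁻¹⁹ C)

Since qvB = mv²/r, the momentum p = mv = qBr.
p = (2×1.60×10^-19)(4.25)(1.59×10^-3) = 2.16×10^-21 kg·m/s.

p ≈ 2.16×10^-21 kg·m/s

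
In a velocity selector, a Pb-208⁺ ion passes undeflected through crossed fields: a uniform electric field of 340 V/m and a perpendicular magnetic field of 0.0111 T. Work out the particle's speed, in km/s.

For zero net force, qE = qvB, so v = E/B.
v = (340) / (0.0111) = 3.06×10^4 m/s.

v ≈ 30.6 km/s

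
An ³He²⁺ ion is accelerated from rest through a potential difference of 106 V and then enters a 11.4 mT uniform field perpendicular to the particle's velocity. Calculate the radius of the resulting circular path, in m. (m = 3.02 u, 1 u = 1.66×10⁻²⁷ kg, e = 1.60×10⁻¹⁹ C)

The kinetic energy gained is K = qV = (2×1.60×10^-19)(106) = 3.39×10^-17 J.
v = √(2K/m) = 1.16×10^5 m/s.
r = mv/(qB) = (5.01×10^-27)(1.16×10^5) / [(2×1.60×10^-19)(0.0114)] = 0.160 m.

r ≈ 0.160 m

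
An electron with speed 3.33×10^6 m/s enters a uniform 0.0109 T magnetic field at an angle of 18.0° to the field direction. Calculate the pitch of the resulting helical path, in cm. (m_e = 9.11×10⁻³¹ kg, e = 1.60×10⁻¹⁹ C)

pitch ≈ 1.04 cm

The velocity component along B is v∥ = v cos18.0° = 3.17×10^6 m/s.
The cyclotron period T = 2πm/(qB) = 3.28×10^-9 s is set by m, q, B alone.
Pitch = v∥·T = (3.17×10^6)(3.28×10^-9) = 0.0104 m.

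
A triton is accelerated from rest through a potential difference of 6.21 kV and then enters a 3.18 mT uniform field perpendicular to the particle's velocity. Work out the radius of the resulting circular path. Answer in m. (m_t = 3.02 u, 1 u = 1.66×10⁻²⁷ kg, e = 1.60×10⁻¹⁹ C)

The kinetic energy gained is K = qV = (1×1.60×10^-19)(6210) = 9.94×10^-16 J.
v = √(2K/m) = 6.30×10^5 m/s.
r = mv/(qB) = (5.01×10^-27)(6.30×10^5) / [(1×1.60×10^-19)(3.18×10^-3)] = 6.20 m.

r ≈ 6.20 m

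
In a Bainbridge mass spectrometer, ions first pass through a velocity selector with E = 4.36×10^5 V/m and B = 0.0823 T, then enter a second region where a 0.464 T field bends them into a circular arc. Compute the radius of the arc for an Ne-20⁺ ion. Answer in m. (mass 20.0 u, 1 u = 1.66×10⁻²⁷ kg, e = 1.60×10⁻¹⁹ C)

r ≈ 2.37 m

The selector passes v = E/B = 4.36×10^5/0.0823 = 5.30×10^6 m/s.
In the deflection region, r = mv/(qB₂) = (3.32×10^-26)(5.30×10^6) / [(1×1.60×10^-19)(0.464)] = 2.37 m.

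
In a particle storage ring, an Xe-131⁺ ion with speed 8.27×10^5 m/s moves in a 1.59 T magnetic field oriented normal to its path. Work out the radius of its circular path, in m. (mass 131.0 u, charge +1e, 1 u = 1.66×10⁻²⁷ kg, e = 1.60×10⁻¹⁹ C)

The magnetic force provides the centripetal force: qvB = mv²/r, so r = mv/(qB).
r = (2.17×10^-25 kg)(8.27×10^5 m/s) / [(1×1.60×10^-19 C)(1.59 T)] = 0.707 m.

r ≈ 0.707 m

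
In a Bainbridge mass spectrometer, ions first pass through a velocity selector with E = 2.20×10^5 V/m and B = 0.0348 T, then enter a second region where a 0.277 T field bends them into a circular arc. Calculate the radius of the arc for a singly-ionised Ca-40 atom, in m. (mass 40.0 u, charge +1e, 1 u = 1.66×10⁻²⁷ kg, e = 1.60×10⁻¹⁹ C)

r ≈ 9.47 m

The selector passes v = E/B = 2.20×10^5/0.0348 = 6.32×10^6 m/s.
In the deflection region, r = mv/(qB₂) = (6.64×10^-26)(6.32×10^6) / [(1×1.60×10^-19)(0.277)] = 9.47 m.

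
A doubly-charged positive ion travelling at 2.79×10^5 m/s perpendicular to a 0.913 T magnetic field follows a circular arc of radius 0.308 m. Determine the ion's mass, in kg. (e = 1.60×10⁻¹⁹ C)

qvB = mv²/r ⇒ m = qBr/v.
m = (2×1.60×10^-19)(0.913)(0.308) / (2.79×10^5) = 3.23×10^-25 kg.

m ≈ 3.23×10^-25 kg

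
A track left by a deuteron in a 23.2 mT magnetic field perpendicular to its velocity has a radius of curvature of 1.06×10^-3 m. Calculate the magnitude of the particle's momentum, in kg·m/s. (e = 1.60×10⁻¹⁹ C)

Since qvB = mv²/r, the momentum p = mv = qBr.
p = (1×1.60×10^-19)(0.0232)(1.06×10^-3) = 3.93×10^-24 kg·m/s.

p ≈ 3.93×10^-24 kg·m/s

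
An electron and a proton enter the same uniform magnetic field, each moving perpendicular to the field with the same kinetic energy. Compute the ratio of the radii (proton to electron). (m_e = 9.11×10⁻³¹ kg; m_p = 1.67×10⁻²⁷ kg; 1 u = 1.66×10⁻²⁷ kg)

ratio ≈ 42.8

r = √(2mK)/(qB) ⇒ at equal K, r ∝ √m/q.
r_{proton}/r_{electron} = 42.8.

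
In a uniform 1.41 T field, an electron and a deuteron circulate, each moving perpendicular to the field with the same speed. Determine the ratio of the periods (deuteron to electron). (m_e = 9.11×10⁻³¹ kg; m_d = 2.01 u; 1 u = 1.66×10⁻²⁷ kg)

T = 2πm/(qB) is independent of speed, so T₂/T₁ = (m₂/q₂)/(m₁/q₁).
T_{deuteron}/T_{electron} = (3.34×10^-27/1e) / (9.11×10^-31/1e) = 3660.

ratio ≈ 3660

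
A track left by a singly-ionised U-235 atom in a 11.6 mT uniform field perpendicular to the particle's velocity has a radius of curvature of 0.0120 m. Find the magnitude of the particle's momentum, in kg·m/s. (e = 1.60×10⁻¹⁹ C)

p ≈ 2.23×10^-23 kg·m/s

Since qvB = mv²/r, the momentum p = mv = qBr.
p = (1×1.60×10^-19)(0.0116)(0.0120) = 2.23×10^-23 kg·m/s.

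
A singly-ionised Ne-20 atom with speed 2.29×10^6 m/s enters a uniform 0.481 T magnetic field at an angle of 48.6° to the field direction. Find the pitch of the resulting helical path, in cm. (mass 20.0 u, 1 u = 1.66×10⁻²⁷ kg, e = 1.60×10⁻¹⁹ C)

pitch ≈ 410 cm

The velocity component along B is v∥ = v cos48.6° = 1.51×10^6 m/s.
The cyclotron period T = 2πm/(qB) = 2.71×10^-6 s is set by m, q, B alone.
Pitch = v∥·T = (1.51×10^6)(2.71×10^-6) = 4.10 m.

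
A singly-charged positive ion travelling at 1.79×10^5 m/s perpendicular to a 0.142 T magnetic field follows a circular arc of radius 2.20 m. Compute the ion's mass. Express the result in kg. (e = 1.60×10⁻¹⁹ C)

m ≈ 2.79×10^-25 kg

qvB = mv²/r ⇒ m = qBr/v.
m = (1×1.60×10^-19)(0.142)(2.20) / (1.79×10^5) = 2.79×10^-25 kg.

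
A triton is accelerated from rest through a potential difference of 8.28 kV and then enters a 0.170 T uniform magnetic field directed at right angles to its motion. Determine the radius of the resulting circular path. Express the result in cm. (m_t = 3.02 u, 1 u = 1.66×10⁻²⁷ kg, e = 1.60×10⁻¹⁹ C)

The kinetic energy gained is K = qV = (1×1.60×10^-19)(8280) = 1.32×10^-15 J.
v = √(2K/m) = 7.27×10^5 m/s.
r = mv/(qB) = (5.01×10^-27)(7.27×10^5) / [(1×1.60×10^-19)(0.170)] = 0.134 m.

r ≈ 13.4 cm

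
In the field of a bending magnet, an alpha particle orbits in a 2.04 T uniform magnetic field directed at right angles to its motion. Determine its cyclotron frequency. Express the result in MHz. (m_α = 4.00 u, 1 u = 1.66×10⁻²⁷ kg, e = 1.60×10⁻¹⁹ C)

f = qB/(2πm) = (2×1.60×10^-19)(2.04) / [2π(6.64×10^-27)] = 1.56×10^7 Hz.

f ≈ 15.6 MHz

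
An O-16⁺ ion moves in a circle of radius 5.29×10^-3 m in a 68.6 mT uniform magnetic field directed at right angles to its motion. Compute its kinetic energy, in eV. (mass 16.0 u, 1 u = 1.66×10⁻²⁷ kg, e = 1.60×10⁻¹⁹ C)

K ≈ 0.397 eV

v = qBr/m = (1×1.60×10^-19)(0.0686)(5.29×10^-3) / (2.66×10^-26) = 2190 m/s.
K = ½mv² = 0.5·(2.66×10^-26)·(2190)² = 6.35×10^-20 J = 0.397 eV.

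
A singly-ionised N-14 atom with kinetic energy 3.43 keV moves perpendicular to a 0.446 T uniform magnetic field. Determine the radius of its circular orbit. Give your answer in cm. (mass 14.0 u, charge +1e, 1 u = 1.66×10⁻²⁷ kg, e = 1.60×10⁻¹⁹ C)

r ≈ 7.08 cm

Convert the energy: K = 3.43 keV = 5.49×10^-16 J.
v = √(2K/m) = √(2·5.49×10^-16/2.32×10^-26) = 2.17×10^5 m/s.
r = mv/(qB) = (2.32×10^-26)(2.17×10^5) / [(1×1.60×10^-19)(0.446)] = 0.0708 m.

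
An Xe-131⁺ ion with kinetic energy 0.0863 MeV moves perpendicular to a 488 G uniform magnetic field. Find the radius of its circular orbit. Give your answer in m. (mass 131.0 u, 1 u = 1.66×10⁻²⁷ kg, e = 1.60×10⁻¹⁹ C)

Convert the energy: K = 0.0863 MeV = 1.38×10^-14 J.
v = √(2K/m) = √(2·1.38×10^-14/2.17×10^-25) = 3.56×10^5 m/s.
r = mv/(qB) = (2.17×10^-25)(3.56×10^5) / [(1×1.60×10^-19)(0.0488)] = 9.92 m.

r ≈ 9.92 m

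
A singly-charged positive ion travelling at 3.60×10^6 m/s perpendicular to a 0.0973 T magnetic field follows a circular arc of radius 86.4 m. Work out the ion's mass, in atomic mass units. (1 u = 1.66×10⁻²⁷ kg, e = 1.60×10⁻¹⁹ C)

qvB = mv²/r ⇒ m = qBr/v.
m = (1×1.60×10^-19)(0.0973)(86.4) / (3.60×10^6) = 3.74×10^-25 kg = 225 u.

m ≈ 225 u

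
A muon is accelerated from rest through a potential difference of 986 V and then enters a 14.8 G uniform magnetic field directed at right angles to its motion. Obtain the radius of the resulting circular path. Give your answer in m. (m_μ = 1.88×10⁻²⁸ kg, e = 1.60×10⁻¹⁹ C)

The kinetic energy gained is K = qV = (1×1.60×10^-19)(986) = 1.58×10^-16 J.
v = √(2K/m) = 1.30×10^6 m/s.
r = mv/(qB) = (1.88×10^-28)(1.30×10^6) / [(1×1.60×10^-19)(1.48×10^-3)] = 1.03 m.

r ≈ 1.03 m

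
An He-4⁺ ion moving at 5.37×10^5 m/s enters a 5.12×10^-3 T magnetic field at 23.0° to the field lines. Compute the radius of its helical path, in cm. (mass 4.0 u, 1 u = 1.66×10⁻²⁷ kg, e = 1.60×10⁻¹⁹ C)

r ≈ 170 cm

Only the perpendicular component v⊥ = v sin23.0° = 2.10×10^5 m/s is bent by the field.
r = m v⊥ /(qB) = (6.64×10^-27)(2.10×10^5) / [(1×1.60×10^-19)(5.12×10^-3)] = 1.70 m.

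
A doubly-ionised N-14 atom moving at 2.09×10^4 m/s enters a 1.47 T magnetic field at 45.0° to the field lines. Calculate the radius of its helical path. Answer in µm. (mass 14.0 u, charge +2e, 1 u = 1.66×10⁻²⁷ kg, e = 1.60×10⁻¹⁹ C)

Only the perpendicular component v⊥ = v sin45.0° = 1.48×10^4 m/s is bent by the field.
r = m v⊥ /(qB) = (2.32×10^-26)(1.48×10^4) / [(2×1.60×10^-19)(1.47)] = 7.30×10^-4 m.

r ≈ 730 µm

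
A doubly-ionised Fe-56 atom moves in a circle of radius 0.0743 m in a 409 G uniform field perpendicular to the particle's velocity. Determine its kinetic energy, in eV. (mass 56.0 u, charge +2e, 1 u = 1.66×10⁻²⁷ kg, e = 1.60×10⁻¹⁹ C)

K ≈ 31.8 eV

v = qBr/m = (2×1.60×10^-19)(0.0409)(0.0743) / (9.30×10^-26) = 1.05×10^4 m/s.
K = ½mv² = 0.5·(9.30×10^-26)·(1.05×10^4)² = 5.09×10^-18 J = 31.8 eV.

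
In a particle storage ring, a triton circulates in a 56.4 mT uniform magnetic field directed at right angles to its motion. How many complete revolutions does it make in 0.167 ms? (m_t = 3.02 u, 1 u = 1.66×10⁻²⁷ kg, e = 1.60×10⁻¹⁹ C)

T = 2πm/(qB) = 2π(5.0132×10^-27) / [(1×1.60×10^-19)(0.0564)] = 3.4906×10^-6 s.
N = t/T = 1.67×10^-4 / 3.4906×10^-6 ≈ 47.84, so 47 complete revolutions.

N = 47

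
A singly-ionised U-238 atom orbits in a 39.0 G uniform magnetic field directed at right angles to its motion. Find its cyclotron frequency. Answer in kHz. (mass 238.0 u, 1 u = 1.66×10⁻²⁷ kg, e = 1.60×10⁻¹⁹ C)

f = qB/(2πm) = (1×1.60×10^-19)(3.90×10^-3) / [2π(3.95×10^-25)] = 251 Hz.

f ≈ 0.251 kHz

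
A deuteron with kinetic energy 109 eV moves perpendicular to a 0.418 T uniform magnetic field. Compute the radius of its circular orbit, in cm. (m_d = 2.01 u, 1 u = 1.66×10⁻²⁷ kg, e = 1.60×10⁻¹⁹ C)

Convert the energy: K = 109 eV = 1.74×10^-17 J.
v = √(2K/m) = √(2·1.74×10^-17/3.34×10^-27) = 1.02×10^5 m/s.
r = mv/(qB) = (3.34×10^-27)(1.02×10^5) / [(1×1.60×10^-19)(0.418)] = 5.10×10^-3 m.

r ≈ 0.510 cm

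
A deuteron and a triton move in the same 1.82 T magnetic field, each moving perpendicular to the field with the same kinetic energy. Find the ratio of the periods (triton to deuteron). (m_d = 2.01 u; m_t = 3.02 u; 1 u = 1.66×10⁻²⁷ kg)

T = 2πm/(qB) is independent of speed, so T₂/T₁ = (m₂/q₂)/(m₁/q₁).
T_{triton}/T_{deuteron} = (5.01×10^-27/1e) / (3.34×10^-27/1e) = 1.50.

ratio ≈ 1.50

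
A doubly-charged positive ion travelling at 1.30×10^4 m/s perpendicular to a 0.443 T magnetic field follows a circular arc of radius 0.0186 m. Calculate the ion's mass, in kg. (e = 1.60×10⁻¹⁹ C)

m ≈ 2.03×10^-25 kg

qvB = mv²/r ⇒ m = qBr/v.
m = (2×1.60×10^-19)(0.443)(0.0186) / (1.30×10^4) = 2.03×10^-25 kg.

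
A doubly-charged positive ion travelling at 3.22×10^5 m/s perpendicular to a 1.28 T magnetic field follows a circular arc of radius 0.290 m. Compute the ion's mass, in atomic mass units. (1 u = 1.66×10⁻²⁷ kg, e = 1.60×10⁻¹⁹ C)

qvB = mv²/r ⇒ m = qBr/v.
m = (2×1.60×10^-19)(1.28)(0.290) / (3.22×10^5) = 3.69×10^-25 kg = 222 u.

m ≈ 222 u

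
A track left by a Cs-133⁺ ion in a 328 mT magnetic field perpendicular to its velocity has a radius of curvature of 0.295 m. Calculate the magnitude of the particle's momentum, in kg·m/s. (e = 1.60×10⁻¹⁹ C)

Since qvB = mv²/r, the momentum p = mv = qBr.
p = (1×1.60×10^-19)(0.328)(0.295) = 1.55×10^-20 kg·m/s.

p ≈ 1.55×10^-20 kg·m/s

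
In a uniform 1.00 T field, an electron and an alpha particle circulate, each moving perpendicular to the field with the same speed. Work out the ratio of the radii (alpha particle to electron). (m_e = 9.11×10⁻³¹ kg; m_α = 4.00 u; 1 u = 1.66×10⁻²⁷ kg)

r = mv/(qB) ⇒ at equal v, r ∝ m/q.
r_{alpha particle}/r_{electron} = 3640.

ratio ≈ 3640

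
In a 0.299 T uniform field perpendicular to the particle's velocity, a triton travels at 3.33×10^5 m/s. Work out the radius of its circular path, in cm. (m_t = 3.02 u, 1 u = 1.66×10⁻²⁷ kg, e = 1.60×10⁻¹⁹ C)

r ≈ 3.49 cm

The magnetic force provides the centripetal force: qvB = mv²/r, so r = mv/(qB).
r = (5.01×10^-27 kg)(3.33×10^5 m/s) / [(1×1.60×10^-19 C)(0.299 T)] = 0.0349 m.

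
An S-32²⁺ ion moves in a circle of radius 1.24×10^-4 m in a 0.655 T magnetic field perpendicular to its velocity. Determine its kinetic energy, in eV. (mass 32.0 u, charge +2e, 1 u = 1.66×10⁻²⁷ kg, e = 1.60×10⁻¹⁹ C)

v = qBr/m = (2×1.60×10^-19)(0.655)(1.24×10^-4) / (5.31×10^-26) = 489 m/s.
K = ½mv² = 0.5·(5.31×10^-26)·(489)² = 6.36×10^-21 J = 0.0397 eV.

K ≈ 0.0397 eV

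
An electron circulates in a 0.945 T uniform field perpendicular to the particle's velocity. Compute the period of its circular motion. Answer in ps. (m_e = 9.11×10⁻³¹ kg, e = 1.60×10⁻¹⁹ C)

The cyclotron period is independent of speed: T = 2πm/(qB).
T = 2π(9.11×10^-31) / [(1×1.60×10^-19)(0.945)] = 3.79×10^-11 s.

T ≈ 37.9 ps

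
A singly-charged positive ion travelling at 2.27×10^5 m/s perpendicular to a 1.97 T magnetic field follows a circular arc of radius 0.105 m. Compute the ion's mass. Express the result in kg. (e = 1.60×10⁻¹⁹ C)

qvB = mv²/r ⇒ m = qBr/v.
m = (1×1.60×10^-19)(1.97)(0.105) / (2.27×10^5) = 1.46×10^-25 kg.

m ≈ 1.46×10^-25 kg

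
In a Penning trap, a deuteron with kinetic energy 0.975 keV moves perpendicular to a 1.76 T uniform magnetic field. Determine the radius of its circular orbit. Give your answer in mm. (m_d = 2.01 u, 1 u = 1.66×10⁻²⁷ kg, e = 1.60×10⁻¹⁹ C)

r ≈ 3.62 mm

Convert the energy: K = 0.975 keV = 1.56×10^-16 J.
v = √(2K/m) = √(2·1.56×10^-16/3.34×10^-27) = 3.06×10^5 m/s.
r = mv/(qB) = (3.34×10^-27)(3.06×10^5) / [(1×1.60×10^-19)(1.76)] = 3.62×10^-3 m.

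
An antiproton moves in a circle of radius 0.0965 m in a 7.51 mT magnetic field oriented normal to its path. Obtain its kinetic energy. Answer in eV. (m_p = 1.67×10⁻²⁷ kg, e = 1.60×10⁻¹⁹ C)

K ≈ 25.2 eV

v = qBr/m = (1×1.60×10^-19)(7.51×10^-3)(0.0965) / (1.67×10^-27) = 6.94×10^4 m/s.
K = ½mv² = 0.5·(1.67×10^-27)·(6.94×10^4)² = 4.03×10^-18 J = 25.2 eV.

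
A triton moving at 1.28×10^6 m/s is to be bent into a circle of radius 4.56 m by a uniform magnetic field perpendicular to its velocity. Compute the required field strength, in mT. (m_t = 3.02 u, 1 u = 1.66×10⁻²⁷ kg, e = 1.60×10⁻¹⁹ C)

qvB = mv²/r gives B = mv/(qr).
B = (5.01×10^-27)(1.28×10^6) / [(1×1.60×10^-19)(4.56)] = 8.80×10^-3 T.

B ≈ 8.80 mT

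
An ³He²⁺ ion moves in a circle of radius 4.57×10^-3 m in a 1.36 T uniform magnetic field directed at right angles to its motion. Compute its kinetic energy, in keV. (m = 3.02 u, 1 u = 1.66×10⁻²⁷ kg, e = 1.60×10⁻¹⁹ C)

K ≈ 2.47 keV

v = qBr/m = (2×1.60×10^-19)(1.36)(4.57×10^-3) / (5.01×10^-27) = 3.97×10^5 m/s.
K = ½mv² = 0.5·(5.01×10^-27)·(3.97×10^5)² = 3.95×10^-16 J = 2.47 keV.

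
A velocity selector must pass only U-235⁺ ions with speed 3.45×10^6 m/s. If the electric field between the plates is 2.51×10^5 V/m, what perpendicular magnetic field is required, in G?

qE = qvB ⇒ B = E/v = (2.51×10^5) / (3.45×10^6) = 0.0728 T.

B ≈ 728 G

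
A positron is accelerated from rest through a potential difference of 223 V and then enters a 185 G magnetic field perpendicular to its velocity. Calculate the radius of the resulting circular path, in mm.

r ≈ 2.72 mm

The kinetic energy gained is K = qV = (1×1.60×10^-19)(223) = 3.57×10^-17 J.
v = √(2K/m) = 8.85×10^6 m/s.
r = mv/(qB) = (9.11×10^-31)(8.85×10^6) / [(1×1.60×10^-19)(0.0185)] = 2.72×10^-3 m.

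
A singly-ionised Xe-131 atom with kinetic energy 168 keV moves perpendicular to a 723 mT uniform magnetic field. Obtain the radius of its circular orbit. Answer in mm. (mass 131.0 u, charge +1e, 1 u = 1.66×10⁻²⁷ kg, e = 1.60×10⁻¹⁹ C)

Convert the energy: K = 168 keV = 2.69×10^-14 J.
v = √(2K/m) = √(2·2.69×10^-14/2.17×10^-25) = 4.97×10^5 m/s.
r = mv/(qB) = (2.17×10^-25)(4.97×10^5) / [(1×1.60×10^-19)(0.723)] = 0.935 m.

r ≈ 935 mm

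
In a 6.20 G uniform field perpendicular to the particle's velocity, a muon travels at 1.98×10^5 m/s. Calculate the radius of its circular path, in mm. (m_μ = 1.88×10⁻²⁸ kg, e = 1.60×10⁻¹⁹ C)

r ≈ 375 mm

The magnetic force provides the centripetal force: qvB = mv²/r, so r = mv/(qB).
r = (1.88×10^-28 kg)(1.98×10^5 m/s) / [(1×1.60×10^-19 C)(6.20×10^-4 T)] = 0.375 m.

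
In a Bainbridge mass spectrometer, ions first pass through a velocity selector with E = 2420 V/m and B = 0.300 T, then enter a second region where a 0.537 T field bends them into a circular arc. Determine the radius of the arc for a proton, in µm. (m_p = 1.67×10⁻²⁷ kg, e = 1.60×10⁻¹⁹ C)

r ≈ 157 µm

The selector passes v = E/B = 2420/0.300 = 8070 m/s.
In the deflection region, r = mv/(qB₂) = (1.67×10^-27)(8070) / [(1×1.60×10^-19)(0.537)] = 1.57×10^-4 m.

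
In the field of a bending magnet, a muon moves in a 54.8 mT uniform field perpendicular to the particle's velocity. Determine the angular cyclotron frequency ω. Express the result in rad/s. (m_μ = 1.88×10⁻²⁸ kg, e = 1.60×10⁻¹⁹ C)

ω ≈ 4.66×10^7 rad/s

ω = qB/m = (1×1.60×10^-19)(0.0548) / (1.88×10^-28) = 4.66×10^7 rad/s.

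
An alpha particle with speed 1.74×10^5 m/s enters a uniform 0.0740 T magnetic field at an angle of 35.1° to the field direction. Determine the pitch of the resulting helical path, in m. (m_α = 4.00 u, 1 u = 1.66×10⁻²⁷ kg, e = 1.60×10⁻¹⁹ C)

The velocity component along B is v∥ = v cos35.1° = 1.42×10^5 m/s.
The cyclotron period T = 2πm/(qB) = 1.76×10^-6 s is set by m, q, B alone.
Pitch = v∥·T = (1.42×10^5)(1.76×10^-6) = 0.251 m.

pitch ≈ 0.251 m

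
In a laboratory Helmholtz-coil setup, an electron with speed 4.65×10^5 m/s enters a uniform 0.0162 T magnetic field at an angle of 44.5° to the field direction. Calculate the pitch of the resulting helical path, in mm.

pitch ≈ 0.732 mm

The velocity component along B is v∥ = v cos44.5° = 3.32×10^5 m/s.
The cyclotron period T = 2πm/(qB) = 2.21×10^-9 s is set by m, q, B alone.
Pitch = v∥·T = (3.32×10^5)(2.21×10^-9) = 7.32×10^-4 m.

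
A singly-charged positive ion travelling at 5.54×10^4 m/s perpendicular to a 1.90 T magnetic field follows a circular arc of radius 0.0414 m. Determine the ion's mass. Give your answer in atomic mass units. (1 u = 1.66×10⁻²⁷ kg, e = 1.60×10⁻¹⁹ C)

qvB = mv²/r ⇒ m = qBr/v.
m = (1×1.60×10^-19)(1.90)(0.0414) / (5.54×10^4) = 2.27×10^-25 kg = 137 u.

m ≈ 137 u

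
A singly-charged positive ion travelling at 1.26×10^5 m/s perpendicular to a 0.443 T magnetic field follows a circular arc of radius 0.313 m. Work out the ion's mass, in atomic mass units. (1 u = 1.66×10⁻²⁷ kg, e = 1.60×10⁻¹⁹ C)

m ≈ 106 u

qvB = mv²/r ⇒ m = qBr/v.
m = (1×1.60×10^-19)(0.443)(0.313) / (1.26×10^5) = 1.76×10^-25 kg = 106 u.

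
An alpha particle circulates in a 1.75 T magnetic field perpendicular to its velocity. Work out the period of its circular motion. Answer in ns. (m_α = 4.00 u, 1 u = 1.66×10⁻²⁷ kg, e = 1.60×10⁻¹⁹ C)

T ≈ 74.5 ns

The cyclotron period is independent of speed: T = 2πm/(qB).
T = 2π(6.64×10^-27) / [(2×1.60×10^-19)(1.75)] = 7.45×10^-8 s.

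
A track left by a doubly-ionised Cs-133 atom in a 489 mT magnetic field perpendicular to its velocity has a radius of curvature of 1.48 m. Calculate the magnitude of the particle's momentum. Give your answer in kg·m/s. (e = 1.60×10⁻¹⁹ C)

Since qvB = mv²/r, the momentum p = mv = qBr.
p = (2×1.60×10^-19)(0.489)(1.48) = 2.32×10^-19 kg·m/s.

p ≈ 2.32×10^-19 kg·m/s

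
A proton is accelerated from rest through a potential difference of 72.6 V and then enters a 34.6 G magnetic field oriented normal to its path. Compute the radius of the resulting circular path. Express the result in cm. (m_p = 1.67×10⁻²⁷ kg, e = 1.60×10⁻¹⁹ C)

The kinetic energy gained is K = qV = (1×1.60×10^-19)(72.6) = 1.16×10^-17 J.
v = √(2K/m) = 1.18×10^5 m/s.
r = mv/(qB) = (1.67×10^-27)(1.18×10^5) / [(1×1.60×10^-19)(3.46×10^-3)] = 0.356 m.

r ≈ 35.6 cm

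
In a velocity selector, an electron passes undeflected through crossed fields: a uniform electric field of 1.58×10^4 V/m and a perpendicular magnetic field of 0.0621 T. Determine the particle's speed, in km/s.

For zero net force, qE = qvB, so v = E/B.
v = (1.58×10^4) / (0.0621) = 2.54×10^5 m/s.

v ≈ 254 km/s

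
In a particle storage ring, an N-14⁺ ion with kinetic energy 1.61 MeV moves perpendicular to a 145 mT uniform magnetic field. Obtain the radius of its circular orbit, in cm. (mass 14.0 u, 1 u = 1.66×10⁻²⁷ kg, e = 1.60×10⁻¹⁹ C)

Convert the energy: K = 1.61 MeV = 2.58×10^-13 J.
v = √(2K/m) = √(2·2.58×10^-13/2.32×10^-26) = 4.71×10^6 m/s.
r = mv/(qB) = (2.32×10^-26)(4.71×10^6) / [(1×1.60×10^-19)(0.145)] = 4.72 m.

r ≈ 472 cm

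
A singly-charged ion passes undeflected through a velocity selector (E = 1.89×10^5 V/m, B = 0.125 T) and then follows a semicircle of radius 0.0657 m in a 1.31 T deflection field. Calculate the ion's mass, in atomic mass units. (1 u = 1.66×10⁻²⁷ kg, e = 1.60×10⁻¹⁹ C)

v = E/B₁ = 1.51×10^6 m/s.
From r = mv/(qB₂), m = qB₂r/v = (1×1.60×10^-19)(1.31)(0.0657) / (1.51×10^6) = 9.11×10^-27 kg.
In atomic mass units: m = 9.11×10^-27 / 1.66×10^-27 = 5.49 u.

m ≈ 5.49 u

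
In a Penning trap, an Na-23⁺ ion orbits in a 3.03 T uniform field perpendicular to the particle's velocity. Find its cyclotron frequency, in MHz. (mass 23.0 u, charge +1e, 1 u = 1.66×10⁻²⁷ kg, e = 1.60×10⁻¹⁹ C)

f ≈ 2.02 MHz

f = qB/(2πm) = (1×1.60×10^-19)(3.03) / [2π(3.82×10^-26)] = 2.02×10^6 Hz.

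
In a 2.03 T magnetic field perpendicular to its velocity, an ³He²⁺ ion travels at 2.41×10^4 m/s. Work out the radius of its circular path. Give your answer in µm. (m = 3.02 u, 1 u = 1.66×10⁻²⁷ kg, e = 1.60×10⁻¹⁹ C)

The magnetic force provides the centripetal force: qvB = mv²/r, so r = mv/(qB).
r = (5.01×10^-27 kg)(2.41×10^4 m/s) / [(2×1.60×10^-19 C)(2.03 T)] = 1.86×10^-4 m.

r ≈ 186 µm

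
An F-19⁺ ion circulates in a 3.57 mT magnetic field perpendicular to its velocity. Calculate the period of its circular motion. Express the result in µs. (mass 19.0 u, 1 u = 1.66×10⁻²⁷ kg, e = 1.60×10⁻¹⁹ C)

The cyclotron period is independent of speed: T = 2πm/(qB).
T = 2π(3.15×10^-26) / [(1×1.60×10^-19)(3.57×10^-3)] = 3.47×10^-4 s.

T ≈ 347 µs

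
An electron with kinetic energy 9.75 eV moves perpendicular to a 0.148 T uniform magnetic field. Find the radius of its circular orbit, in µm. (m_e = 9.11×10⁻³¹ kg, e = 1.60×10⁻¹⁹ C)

r ≈ 71.2 µm

Convert the energy: K = 9.75 eV = 1.56×10^-18 J.
v = √(2K/m) = √(2·1.56×10^-18/9.11×10^-31) = 1.85×10^6 m/s.
r = mv/(qB) = (9.11×10^-31)(1.85×10^6) / [(1×1.60×10^-19)(0.148)] = 7.12×10^-5 m.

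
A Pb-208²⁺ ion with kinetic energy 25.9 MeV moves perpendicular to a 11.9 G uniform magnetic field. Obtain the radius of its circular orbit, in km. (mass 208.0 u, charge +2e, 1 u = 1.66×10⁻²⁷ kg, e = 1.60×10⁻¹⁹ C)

Convert the energy: K = 25.9 MeV = 4.14×10^-12 J.
v = √(2K/m) = √(2·4.14×10^-12/3.45×10^-25) = 4.90×10^6 m/s.
r = mv/(qB) = (3.45×10^-25)(4.90×10^6) / [(2×1.60×10^-19)(1.19×10^-3)] = 4440 m.

r ≈ 4.44 km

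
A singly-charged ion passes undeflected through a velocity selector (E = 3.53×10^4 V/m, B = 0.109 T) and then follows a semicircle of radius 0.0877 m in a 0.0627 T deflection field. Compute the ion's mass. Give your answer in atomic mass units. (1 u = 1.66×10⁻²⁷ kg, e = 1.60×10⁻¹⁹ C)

v = E/B₁ = 3.24×10^5 m/s.
From r = mv/(qB₂), m = qB₂r/v = (1×1.60×10^-19)(0.0627)(0.0877) / (3.24×10^5) = 2.72×10^-27 kg.
In atomic mass units: m = 2.72×10^-27 / 1.66×10^-27 = 1.64 u.

m ≈ 1.64 u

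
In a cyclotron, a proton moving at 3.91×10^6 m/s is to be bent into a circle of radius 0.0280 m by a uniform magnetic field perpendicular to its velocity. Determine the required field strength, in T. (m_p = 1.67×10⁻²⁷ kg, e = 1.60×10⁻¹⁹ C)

B ≈ 1.46 T

qvB = mv²/r gives B = mv/(qr).
B = (1.67×10^-27)(3.91×10^6) / [(1×1.60×10^-19)(0.0280)] = 1.46 T.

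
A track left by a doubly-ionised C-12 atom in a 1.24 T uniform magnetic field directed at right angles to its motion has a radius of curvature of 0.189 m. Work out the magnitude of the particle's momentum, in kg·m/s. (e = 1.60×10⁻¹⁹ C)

Since qvB = mv²/r, the momentum p = mv = qBr.
p = (2×1.60×10^-19)(1.24)(0.189) = 7.50×10^-20 kg·m/s.

p ≈ 7.50×10^-20 kg·m/s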